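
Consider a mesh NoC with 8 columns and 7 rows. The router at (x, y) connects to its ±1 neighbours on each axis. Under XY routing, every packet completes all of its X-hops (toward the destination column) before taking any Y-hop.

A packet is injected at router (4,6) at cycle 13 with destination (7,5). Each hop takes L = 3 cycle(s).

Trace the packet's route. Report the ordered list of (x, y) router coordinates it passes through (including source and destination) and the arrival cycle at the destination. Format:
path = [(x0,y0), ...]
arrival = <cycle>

path = [(4,6), (5,6), (6,6), (7,6), (7,5)]
arrival = 25

  0. router=(4,6) cycle=13 (inject)
  1. router=(5,6) cycle=16 dir=E
  2. router=(6,6) cycle=19 dir=E
  3. router=(7,6) cycle=22 dir=E
  4. router=(7,5) cycle=25 dir=S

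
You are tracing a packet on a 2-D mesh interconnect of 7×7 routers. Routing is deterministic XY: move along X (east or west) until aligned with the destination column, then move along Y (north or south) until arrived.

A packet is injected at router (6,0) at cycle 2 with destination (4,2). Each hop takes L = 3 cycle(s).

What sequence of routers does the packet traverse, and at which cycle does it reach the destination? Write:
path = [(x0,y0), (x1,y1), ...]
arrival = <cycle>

path = [(6,0), (5,0), (4,0), (4,1), (4,2)]
arrival = 14

src (6,0)  cyc=2
W→(5,0)  cyc=5
W→(4,0)  cyc=8
N→(4,1)  cyc=11
N→(4,2)  cyc=14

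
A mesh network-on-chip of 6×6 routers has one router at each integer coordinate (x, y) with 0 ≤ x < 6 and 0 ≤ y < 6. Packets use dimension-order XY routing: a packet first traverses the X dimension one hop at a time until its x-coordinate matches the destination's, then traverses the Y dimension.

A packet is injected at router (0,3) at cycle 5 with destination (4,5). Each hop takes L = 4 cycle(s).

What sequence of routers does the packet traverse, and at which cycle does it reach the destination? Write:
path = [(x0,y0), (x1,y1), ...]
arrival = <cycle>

#0 — 0,3 | c5
#1 — 1,3 | c9 | E
#2 — 2,3 | c13 | E
#3 — 3,3 | c17 | E
#4 — 4,3 | c21 | E
#5 — 4,4 | c25 | N
#6 — 4,5 | c29 | N

path = [(0,3), (1,3), (2,3), (3,3), (4,3), (4,4), (4,5)]
arrival = 29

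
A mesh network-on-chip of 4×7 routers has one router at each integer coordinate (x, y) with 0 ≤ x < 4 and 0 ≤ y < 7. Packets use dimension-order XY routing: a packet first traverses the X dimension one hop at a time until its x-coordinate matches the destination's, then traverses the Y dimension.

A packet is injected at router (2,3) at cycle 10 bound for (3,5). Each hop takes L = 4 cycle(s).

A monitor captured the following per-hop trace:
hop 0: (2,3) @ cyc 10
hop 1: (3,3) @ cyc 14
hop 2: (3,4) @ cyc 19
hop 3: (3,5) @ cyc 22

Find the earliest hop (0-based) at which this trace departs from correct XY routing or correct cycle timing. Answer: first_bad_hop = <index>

first_bad_hop = 2

  1: Δx=+1 Δy=+0 Δt=4 [ok]
  2: Δx=+0 Δy=+1 Δt=5 [BAD: Δcyc=5≠L]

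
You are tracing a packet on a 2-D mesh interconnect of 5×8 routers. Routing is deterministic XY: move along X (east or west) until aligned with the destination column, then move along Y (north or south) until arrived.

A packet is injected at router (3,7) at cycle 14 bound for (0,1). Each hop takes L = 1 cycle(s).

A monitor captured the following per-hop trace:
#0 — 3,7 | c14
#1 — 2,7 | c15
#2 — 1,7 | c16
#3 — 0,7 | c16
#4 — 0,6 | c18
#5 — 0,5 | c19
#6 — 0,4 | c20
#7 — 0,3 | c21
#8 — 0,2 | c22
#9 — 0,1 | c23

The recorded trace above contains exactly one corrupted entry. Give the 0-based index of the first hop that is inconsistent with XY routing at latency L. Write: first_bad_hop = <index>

  1: Δx=-1 Δy=+0 Δt=1 [ok]
  2: Δx=-1 Δy=+0 Δt=1 [ok]
  3: Δx=-1 Δy=+0 Δt=0 [BAD: Δcyc=0≠L]

first_bad_hop = 3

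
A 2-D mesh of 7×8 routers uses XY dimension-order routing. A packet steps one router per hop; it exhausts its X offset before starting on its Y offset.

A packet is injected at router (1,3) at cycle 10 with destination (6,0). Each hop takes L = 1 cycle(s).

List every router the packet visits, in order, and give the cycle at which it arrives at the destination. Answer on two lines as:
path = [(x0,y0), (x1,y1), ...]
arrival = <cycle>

t=10: at (1,3)
t=11: at (2,3) after E
t=12: at (3,3) after E
t=13: at (4,3) after E
t=14: at (5,3) after E
t=15: at (6,3) after E
t=16: at (6,2) after S
t=17: at (6,1) after S
t=18: at (6,0) after S

path = [(1,3), (2,3), (3,3), (4,3), (5,3), (6,3), (6,2), (6,1), (6,0)]
arrival = 18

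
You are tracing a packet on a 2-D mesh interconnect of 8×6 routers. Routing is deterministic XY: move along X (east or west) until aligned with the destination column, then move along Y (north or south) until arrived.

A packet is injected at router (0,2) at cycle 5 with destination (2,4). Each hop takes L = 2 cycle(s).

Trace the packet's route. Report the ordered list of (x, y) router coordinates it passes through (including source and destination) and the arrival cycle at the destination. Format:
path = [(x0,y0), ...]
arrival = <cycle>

path = [(0,2), (1,2), (2,2), (2,3), (2,4)]
arrival = 13

[0] x=0 y=2 t=5
[1] x=1 y=2 t=7 →E
[2] x=2 y=2 t=9 →E
[3] x=2 y=3 t=11 →N
[4] x=2 y=4 t=13 →N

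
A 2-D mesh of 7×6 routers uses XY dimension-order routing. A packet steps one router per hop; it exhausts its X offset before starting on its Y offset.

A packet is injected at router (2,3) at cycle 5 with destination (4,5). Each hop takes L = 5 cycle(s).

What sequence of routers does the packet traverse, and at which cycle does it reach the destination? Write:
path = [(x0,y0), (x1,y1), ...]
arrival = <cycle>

path = [(2,3), (3,3), (4,3), (4,4), (4,5)]
arrival = 25

t=5: at (2,3)
t=10: at (3,3) after E
t=15: at (4,3) after E
t=20: at (4,4) after N
t=25: at (4,5) after N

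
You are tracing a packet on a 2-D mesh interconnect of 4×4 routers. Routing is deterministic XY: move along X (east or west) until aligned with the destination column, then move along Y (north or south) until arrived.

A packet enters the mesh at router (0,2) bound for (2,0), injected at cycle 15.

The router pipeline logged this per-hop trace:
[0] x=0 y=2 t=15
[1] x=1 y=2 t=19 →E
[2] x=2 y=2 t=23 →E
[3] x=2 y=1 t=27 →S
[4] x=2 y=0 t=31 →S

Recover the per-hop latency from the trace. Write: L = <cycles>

L = 4

Between hops 0 and 1 the cycle counter advances 19 − 15 = 4.
Each hop adds L, hence L = 4.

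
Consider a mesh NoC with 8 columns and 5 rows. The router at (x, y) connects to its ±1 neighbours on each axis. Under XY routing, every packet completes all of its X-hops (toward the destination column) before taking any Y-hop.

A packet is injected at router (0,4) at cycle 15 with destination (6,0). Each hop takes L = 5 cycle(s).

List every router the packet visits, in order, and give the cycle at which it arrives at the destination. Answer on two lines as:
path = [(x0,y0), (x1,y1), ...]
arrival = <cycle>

  0. router=(0,4) cycle=15 (inject)
  1. router=(1,4) cycle=20 dir=E
  2. router=(2,4) cycle=25 dir=E
  3. router=(3,4) cycle=30 dir=E
  4. router=(4,4) cycle=35 dir=E
  5. router=(5,4) cycle=40 dir=E
  6. router=(6,4) cycle=45 dir=E
  7. router=(6,3) cycle=50 dir=S
  8. router=(6,2) cycle=55 dir=S
  9. router=(6,1) cycle=60 dir=S
  10. router=(6,0) cycle=65 dir=S

path = [(0,4), (1,4), (2,4), (3,4), (4,4), (5,4), (6,4), (6,3), (6,2), (6,1), (6,0)]
arrival = 65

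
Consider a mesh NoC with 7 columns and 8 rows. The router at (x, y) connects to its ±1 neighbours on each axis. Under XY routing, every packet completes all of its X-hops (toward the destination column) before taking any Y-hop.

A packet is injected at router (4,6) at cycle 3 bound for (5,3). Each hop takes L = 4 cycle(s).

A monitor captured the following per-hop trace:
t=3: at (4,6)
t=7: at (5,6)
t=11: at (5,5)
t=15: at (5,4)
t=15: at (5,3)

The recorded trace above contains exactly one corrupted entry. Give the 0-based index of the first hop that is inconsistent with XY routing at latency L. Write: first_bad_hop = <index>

  1: Δx=+1 Δy=+0 Δt=4 [ok]
  2: Δx=+0 Δy=-1 Δt=4 [ok]
  3: Δx=+0 Δy=-1 Δt=4 [ok]
  4: Δx=+0 Δy=-1 Δt=0 [BAD: Δcyc=0≠L]

first_bad_hop = 4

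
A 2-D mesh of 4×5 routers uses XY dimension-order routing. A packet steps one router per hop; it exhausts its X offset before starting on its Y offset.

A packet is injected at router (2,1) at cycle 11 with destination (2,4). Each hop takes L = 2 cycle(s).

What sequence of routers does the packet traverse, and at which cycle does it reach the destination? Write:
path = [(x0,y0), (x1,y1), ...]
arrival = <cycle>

path = [(2,1), (2,2), (2,3), (2,4)]
arrival = 17

src (2,1)  cyc=11
N→(2,2)  cyc=13
N→(2,3)  cyc=15
N→(2,4)  cyc=17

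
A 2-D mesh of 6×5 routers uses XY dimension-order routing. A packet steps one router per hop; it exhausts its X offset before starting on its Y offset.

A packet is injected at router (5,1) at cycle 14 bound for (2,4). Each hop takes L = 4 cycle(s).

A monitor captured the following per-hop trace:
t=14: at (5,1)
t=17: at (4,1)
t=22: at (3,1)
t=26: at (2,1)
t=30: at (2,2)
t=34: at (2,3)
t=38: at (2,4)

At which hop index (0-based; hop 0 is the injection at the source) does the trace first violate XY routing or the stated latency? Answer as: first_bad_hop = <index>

  1: Δx=-1 Δy=+0 Δt=3 [BAD: Δcyc=3≠L]

first_bad_hop = 1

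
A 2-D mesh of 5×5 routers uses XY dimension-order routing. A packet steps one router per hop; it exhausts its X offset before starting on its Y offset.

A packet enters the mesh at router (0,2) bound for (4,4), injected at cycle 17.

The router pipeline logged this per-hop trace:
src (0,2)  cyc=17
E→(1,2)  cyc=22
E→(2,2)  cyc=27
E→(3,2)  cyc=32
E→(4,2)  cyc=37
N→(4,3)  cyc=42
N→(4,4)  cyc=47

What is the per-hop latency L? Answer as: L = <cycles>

Between hops 0 and 1 the cycle counter advances 22 − 17 = 5.
One hop costs L cycles, so L = 5.

L = 5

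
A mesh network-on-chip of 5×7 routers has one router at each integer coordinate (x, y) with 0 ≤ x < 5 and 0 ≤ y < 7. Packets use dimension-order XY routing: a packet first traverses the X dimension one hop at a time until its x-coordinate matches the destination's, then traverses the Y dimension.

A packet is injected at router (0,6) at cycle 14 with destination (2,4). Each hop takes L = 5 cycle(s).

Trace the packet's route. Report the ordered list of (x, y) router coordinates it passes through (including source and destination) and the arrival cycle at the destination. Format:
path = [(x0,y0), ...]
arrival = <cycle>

src (0,6)  cyc=14
E→(1,6)  cyc=19
E→(2,6)  cyc=24
S→(2,5)  cyc=29
S→(2,4)  cyc=34

path = [(0,6), (1,6), (2,6), (2,5), (2,4)]
arrival = 34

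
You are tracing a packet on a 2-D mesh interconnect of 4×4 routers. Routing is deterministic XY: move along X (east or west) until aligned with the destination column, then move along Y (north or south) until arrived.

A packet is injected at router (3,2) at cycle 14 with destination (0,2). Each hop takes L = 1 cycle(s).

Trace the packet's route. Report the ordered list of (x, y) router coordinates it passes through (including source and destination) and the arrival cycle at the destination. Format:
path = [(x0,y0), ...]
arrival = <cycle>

#0 — 3,2 | c14
#1 — 2,2 | c15 | W
#2 — 1,2 | c16 | W
#3 — 0,2 | c17 | W

path = [(3,2), (2,2), (1,2), (0,2)]
arrival = 17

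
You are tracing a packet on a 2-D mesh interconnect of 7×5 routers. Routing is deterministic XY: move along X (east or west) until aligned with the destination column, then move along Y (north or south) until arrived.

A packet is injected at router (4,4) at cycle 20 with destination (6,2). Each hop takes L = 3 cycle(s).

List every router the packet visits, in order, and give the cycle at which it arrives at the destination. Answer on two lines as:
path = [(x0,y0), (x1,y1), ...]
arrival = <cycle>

path = [(4,4), (5,4), (6,4), (6,3), (6,2)]
arrival = 32

hop 0: (4,4) @ cyc 20
hop 1: (5,4) @ cyc 23  [E]
hop 2: (6,4) @ cyc 26  [E]
hop 3: (6,3) @ cyc 29  [S]
hop 4: (6,2) @ cyc 32  [S]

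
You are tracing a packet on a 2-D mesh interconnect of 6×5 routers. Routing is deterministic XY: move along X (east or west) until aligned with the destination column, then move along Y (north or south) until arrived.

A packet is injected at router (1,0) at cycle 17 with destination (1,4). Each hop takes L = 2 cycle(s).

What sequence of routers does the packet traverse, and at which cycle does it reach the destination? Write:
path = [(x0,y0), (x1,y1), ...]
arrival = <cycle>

path = [(1,0), (1,1), (1,2), (1,3), (1,4)]
arrival = 25

  0. router=(1,0) cycle=17 (inject)
  1. router=(1,1) cycle=19 dir=N
  2. router=(1,2) cycle=21 dir=N
  3. router=(1,3) cycle=23 dir=N
  4. router=(1,4) cycle=25 dir=N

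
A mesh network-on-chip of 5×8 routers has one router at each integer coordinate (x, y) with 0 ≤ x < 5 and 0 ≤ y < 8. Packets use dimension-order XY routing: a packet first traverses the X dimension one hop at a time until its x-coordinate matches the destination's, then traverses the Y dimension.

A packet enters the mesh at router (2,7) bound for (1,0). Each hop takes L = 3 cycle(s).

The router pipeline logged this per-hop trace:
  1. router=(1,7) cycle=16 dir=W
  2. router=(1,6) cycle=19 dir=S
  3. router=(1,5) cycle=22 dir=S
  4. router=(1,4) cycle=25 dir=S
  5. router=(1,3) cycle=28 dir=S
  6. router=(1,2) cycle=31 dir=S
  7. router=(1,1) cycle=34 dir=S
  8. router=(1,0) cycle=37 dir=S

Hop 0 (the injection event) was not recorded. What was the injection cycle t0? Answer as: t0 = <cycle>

At hop 1 the cycle is 16; in general cyc_k = t0 + kL.
So t0 = 16 − 1·3 = 13.

t0 = 13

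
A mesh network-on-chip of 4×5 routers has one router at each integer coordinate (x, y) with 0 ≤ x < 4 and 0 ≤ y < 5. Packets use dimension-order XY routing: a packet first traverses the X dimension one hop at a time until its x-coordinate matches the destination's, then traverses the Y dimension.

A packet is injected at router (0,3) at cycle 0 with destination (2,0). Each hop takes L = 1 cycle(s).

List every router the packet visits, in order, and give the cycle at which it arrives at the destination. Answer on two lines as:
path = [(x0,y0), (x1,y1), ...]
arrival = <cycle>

t=0: at (0,3)
t=1: at (1,3) after E
t=2: at (2,3) after E
t=3: at (2,2) after S
t=4: at (2,1) after S
t=5: at (2,0) after S

path = [(0,3), (1,3), (2,3), (2,2), (2,1), (2,0)]
arrival = 5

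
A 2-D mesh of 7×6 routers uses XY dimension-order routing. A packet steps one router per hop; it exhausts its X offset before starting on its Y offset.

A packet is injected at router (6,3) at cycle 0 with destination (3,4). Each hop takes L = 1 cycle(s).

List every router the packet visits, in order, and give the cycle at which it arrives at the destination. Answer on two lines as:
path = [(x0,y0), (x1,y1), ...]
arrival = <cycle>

path = [(6,3), (5,3), (4,3), (3,3), (3,4)]
arrival = 4

[0] x=6 y=3 t=0
[1] x=5 y=3 t=1 →W
[2] x=4 y=3 t=2 →W
[3] x=3 y=3 t=3 →W
[4] x=3 y=4 t=4 →N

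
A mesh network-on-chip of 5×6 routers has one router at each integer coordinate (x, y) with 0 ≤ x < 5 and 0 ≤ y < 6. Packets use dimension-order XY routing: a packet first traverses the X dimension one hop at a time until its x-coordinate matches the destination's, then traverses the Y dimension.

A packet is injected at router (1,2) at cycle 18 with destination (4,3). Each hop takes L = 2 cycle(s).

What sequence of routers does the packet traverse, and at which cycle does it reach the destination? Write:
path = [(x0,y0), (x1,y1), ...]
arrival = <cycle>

t=18: at (1,2)
t=20: at (2,2) after E
t=22: at (3,2) after E
t=24: at (4,2) after E
t=26: at (4,3) after N

path = [(1,2), (2,2), (3,2), (4,2), (4,3)]
arrival = 26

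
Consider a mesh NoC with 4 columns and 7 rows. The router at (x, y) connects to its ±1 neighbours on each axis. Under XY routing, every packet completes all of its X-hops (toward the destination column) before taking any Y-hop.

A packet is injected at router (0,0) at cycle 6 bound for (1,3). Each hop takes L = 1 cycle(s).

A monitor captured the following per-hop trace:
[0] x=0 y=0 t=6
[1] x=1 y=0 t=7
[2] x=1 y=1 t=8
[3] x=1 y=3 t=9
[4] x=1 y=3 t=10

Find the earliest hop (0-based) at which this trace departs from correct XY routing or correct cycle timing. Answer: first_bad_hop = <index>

  1: Δx=+1 Δy=+0 Δt=1 [ok]
  2: Δx=+0 Δy=+1 Δt=1 [ok]
  3: Δx=+0 Δy=+2 Δt=1 [BAD: non-unit step]

first_bad_hop = 3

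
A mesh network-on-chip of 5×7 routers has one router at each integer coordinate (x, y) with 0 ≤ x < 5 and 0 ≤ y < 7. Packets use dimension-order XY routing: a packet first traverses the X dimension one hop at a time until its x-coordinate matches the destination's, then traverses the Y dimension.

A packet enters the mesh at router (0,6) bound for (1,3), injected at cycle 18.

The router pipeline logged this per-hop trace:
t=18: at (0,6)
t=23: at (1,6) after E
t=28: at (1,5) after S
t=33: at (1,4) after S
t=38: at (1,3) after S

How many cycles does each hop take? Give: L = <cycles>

Δcyc across hop 0→1: 23 − 18 = 5.
That increment is L by definition: L = 5.

L = 5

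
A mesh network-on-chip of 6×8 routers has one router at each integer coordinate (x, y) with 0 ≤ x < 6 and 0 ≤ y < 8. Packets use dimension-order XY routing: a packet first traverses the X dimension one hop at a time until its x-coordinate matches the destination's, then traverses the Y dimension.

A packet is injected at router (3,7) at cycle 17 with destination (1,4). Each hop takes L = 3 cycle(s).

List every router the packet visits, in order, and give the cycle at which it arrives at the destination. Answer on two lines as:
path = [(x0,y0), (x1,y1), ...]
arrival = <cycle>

  0. router=(3,7) cycle=17 (inject)
  1. router=(2,7) cycle=20 dir=W
  2. router=(1,7) cycle=23 dir=W
  3. router=(1,6) cycle=26 dir=S
  4. router=(1,5) cycle=29 dir=S
  5. router=(1,4) cycle=32 dir=S

path = [(3,7), (2,7), (1,7), (1,6), (1,5), (1,4)]
arrival = 32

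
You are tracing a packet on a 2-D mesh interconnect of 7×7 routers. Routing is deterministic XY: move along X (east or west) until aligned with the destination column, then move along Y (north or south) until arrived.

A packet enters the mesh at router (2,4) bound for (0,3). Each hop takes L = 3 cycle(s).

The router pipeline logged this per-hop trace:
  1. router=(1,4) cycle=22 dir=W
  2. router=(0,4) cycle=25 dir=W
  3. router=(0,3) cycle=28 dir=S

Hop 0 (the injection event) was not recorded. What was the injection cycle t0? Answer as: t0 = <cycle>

t0 = 19

At hop 1 the cycle is 22; in general cyc_k = t0 + kL.
Subtract one hop: t0 = 22 − 3 = 19.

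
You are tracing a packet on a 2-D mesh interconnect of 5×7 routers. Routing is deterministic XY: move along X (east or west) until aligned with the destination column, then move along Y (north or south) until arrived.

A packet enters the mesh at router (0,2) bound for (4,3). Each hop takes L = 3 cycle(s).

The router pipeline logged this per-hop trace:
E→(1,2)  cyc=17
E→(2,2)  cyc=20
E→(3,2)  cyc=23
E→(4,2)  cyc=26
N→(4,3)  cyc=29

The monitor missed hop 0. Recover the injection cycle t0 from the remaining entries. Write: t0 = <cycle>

t0 = 14

cyc[1] = 17 and cyc[k] = t0 + k·L for every k.
So t0 = 17 − 1·3 = 14.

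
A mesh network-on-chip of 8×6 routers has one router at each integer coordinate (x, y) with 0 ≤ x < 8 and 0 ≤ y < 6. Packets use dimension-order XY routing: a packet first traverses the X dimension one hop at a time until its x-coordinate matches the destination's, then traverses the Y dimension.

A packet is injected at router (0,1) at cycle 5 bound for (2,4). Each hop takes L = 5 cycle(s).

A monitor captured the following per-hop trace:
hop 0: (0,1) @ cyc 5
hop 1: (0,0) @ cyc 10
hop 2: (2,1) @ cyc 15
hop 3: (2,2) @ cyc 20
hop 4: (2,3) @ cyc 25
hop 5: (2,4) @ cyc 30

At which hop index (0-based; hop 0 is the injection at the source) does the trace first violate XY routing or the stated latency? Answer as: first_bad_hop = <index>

[1] (+0,-1) / 5c ⇒ BAD: Y-move but x=0≠2

first_bad_hop = 1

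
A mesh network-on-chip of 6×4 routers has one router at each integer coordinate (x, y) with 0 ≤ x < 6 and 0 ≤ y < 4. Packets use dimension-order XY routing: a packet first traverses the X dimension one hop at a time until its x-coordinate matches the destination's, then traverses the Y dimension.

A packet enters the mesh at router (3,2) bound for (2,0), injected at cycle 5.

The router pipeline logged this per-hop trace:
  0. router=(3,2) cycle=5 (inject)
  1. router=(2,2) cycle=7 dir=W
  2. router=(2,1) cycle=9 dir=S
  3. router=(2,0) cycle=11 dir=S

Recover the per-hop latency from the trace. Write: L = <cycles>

Δcyc across hop 0→1: 7 − 5 = 2.
Per-hop latency L = Δcyc = 2.

L = 2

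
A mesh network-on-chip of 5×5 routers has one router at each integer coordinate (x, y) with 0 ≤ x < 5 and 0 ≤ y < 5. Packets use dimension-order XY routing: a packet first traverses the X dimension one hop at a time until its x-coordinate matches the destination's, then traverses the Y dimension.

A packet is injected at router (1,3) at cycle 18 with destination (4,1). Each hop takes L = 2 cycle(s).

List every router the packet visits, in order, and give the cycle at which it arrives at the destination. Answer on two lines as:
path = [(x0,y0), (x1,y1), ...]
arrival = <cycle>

path = [(1,3), (2,3), (3,3), (4,3), (4,2), (4,1)]
arrival = 28

  0. router=(1,3) cycle=18 (inject)
  1. router=(2,3) cycle=20 dir=E
  2. router=(3,3) cycle=22 dir=E
  3. router=(4,3) cycle=24 dir=E
  4. router=(4,2) cycle=26 dir=S
  5. router=(4,1) cycle=28 dir=S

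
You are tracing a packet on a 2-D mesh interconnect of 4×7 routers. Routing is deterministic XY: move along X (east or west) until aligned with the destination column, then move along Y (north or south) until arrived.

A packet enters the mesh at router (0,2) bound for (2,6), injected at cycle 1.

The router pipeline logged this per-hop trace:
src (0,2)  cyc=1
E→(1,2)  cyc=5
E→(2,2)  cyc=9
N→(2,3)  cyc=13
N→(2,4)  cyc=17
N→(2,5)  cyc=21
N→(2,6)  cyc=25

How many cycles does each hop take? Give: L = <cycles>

From hop 0 (1) to hop 1 (5): +4 cycles.
Per-hop latency L = Δcyc = 4.

L = 4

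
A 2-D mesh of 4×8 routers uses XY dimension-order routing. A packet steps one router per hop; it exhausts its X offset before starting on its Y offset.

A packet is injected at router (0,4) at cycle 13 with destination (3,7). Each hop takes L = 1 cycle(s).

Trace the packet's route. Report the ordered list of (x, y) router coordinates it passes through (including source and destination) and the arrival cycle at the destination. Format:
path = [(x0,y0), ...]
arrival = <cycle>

#0 — 0,4 | c13
#1 — 1,4 | c14 | E
#2 — 2,4 | c15 | E
#3 — 3,4 | c16 | E
#4 — 3,5 | c17 | N
#5 — 3,6 | c18 | N
#6 — 3,7 | c19 | N

path = [(0,4), (1,4), (2,4), (3,4), (3,5), (3,6), (3,7)]
arrival = 19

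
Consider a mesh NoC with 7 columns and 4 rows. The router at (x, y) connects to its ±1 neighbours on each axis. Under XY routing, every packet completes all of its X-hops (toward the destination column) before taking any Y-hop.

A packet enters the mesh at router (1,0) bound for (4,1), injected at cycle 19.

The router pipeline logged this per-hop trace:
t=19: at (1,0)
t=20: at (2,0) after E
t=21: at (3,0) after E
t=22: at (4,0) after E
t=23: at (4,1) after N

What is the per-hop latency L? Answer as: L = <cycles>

L = 1

Between hops 0 and 1 the cycle counter advances 20 − 19 = 1.
Each hop adds L, hence L = 1.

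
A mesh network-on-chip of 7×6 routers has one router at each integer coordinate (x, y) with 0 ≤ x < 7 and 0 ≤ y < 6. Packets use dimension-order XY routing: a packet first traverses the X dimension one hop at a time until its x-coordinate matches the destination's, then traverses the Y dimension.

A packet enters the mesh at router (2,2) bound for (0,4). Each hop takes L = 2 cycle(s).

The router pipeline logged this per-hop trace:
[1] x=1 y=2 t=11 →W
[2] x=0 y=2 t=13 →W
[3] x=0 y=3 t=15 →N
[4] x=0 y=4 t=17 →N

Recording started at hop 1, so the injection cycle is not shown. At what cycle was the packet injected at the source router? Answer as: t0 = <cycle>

t0 = 9

At hop 1 the cycle is 11; in general cyc_k = t0 + kL.
Subtract one hop: t0 = 11 − 2 = 9.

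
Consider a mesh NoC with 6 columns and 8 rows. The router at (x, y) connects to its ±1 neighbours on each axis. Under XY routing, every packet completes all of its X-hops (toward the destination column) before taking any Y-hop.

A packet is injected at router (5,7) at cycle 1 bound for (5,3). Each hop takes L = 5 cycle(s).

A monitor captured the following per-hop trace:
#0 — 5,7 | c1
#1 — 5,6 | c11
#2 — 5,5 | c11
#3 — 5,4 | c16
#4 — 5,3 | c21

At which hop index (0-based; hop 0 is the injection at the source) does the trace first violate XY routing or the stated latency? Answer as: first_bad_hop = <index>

  1: Δx=+0 Δy=-1 Δt=10 [BAD: Δcyc=10≠L]

first_bad_hop = 1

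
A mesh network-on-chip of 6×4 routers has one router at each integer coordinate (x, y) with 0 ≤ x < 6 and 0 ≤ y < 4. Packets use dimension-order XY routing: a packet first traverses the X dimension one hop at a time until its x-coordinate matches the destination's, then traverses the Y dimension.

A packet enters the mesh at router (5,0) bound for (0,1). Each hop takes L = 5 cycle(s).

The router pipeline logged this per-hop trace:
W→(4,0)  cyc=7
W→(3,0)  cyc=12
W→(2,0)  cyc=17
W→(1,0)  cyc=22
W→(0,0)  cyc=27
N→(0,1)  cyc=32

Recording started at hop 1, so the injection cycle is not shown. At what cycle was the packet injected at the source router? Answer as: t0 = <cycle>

Hop 1 reached at cycle 7; hop k is at t0 + k·L.
Subtract one hop: t0 = 7 − 5 = 2.

t0 = 2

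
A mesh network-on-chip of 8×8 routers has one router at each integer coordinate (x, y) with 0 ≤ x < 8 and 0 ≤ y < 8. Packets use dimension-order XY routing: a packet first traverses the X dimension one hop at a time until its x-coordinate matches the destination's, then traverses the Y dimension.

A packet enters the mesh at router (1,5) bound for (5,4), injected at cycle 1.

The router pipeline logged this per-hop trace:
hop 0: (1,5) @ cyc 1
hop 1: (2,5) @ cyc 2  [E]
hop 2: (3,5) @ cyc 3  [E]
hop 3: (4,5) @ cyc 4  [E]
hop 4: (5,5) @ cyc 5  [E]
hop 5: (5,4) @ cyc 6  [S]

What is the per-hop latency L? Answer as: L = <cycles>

cyc[1] − cyc[0] = 2 − 1 = 1.
Per-hop latency L = Δcyc = 1.

L = 1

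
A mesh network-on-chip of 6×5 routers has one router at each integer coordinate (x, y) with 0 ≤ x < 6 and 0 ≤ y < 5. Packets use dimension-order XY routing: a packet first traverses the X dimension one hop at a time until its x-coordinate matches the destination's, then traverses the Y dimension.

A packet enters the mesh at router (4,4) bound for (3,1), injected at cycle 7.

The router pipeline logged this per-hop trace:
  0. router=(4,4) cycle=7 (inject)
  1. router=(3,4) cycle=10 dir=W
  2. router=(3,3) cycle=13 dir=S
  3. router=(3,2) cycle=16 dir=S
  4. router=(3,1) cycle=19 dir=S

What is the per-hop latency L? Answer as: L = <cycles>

L = 3

Δcyc across hop 0→1: 10 − 7 = 3.
Per-hop latency L = Δcyc = 3.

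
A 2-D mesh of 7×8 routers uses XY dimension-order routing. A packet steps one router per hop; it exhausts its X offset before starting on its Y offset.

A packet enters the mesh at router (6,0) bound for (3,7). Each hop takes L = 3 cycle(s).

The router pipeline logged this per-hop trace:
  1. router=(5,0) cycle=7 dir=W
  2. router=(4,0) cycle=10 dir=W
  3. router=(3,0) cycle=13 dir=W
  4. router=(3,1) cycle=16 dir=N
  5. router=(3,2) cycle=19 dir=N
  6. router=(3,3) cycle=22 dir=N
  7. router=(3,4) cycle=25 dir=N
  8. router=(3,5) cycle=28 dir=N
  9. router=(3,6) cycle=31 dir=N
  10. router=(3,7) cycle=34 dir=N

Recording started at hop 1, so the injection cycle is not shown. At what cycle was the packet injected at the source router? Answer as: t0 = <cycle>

At hop 1 the cycle is 7; in general cyc_k = t0 + kL.
So t0 = 7 − 1·3 = 4.

t0 = 4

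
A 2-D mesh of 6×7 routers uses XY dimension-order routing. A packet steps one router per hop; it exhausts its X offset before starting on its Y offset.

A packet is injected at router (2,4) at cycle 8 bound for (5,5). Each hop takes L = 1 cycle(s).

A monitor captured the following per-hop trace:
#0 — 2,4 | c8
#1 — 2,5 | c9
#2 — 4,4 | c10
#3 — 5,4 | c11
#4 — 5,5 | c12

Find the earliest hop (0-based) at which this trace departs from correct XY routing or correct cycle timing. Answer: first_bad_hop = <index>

first_bad_hop = 1

hop 1: step (+0,+1), +1 cyc — BAD: Y-move but x=2≠5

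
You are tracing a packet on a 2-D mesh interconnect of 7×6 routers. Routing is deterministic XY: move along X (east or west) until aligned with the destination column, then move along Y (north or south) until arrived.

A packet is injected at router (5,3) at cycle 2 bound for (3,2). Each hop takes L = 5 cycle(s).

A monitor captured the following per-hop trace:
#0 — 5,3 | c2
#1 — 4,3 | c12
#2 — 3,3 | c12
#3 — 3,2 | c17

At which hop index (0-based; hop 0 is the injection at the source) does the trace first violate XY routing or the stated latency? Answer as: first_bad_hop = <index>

hop 1: step (-1,+0), +10 cyc — BAD: Δcyc=10≠L

first_bad_hop = 1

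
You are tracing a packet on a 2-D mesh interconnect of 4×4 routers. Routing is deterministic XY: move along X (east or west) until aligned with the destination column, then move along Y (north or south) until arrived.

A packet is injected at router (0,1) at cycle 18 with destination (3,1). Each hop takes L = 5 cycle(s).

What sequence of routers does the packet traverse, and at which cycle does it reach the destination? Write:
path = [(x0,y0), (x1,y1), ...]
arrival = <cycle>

path = [(0,1), (1,1), (2,1), (3,1)]
arrival = 33

[0] x=0 y=1 t=18
[1] x=1 y=1 t=23 →E
[2] x=2 y=1 t=28 →E
[3] x=3 y=1 t=33 →E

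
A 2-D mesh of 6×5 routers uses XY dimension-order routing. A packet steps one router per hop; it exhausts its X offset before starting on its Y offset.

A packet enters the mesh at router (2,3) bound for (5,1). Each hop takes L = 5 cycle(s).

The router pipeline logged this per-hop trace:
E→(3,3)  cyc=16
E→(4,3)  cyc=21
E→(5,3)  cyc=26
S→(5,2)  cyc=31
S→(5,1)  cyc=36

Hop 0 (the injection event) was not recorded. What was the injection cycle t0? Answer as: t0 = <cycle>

The first recorded entry is hop 1 at cycle 16.
Subtract one hop: t0 = 16 − 5 = 11.

t0 = 11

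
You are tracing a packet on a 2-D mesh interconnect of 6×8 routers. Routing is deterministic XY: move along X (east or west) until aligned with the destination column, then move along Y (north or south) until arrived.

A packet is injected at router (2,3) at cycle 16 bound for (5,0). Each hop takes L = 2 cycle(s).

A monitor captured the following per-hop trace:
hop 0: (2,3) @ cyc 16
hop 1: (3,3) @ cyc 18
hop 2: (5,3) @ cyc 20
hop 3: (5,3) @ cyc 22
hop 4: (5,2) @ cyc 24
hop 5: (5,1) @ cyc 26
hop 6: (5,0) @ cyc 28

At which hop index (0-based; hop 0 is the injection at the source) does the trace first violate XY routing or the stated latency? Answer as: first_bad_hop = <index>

check 1→ d=(1,0) cyc+2: ok
check 2→ d=(2,0) cyc+2: BAD: non-unit step

first_bad_hop = 2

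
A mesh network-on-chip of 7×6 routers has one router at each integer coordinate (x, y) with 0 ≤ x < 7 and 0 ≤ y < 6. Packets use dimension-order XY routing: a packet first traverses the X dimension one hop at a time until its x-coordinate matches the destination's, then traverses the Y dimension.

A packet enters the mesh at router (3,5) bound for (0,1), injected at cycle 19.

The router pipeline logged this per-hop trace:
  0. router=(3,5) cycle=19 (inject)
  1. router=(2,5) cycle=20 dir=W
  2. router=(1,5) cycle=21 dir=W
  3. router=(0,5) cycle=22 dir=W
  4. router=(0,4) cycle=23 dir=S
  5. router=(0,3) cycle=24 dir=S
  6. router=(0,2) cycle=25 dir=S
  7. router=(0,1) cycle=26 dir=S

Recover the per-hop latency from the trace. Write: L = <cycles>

Δcyc across hop 0→1: 20 − 19 = 1.
One hop costs L cycles, so L = 1.

L = 1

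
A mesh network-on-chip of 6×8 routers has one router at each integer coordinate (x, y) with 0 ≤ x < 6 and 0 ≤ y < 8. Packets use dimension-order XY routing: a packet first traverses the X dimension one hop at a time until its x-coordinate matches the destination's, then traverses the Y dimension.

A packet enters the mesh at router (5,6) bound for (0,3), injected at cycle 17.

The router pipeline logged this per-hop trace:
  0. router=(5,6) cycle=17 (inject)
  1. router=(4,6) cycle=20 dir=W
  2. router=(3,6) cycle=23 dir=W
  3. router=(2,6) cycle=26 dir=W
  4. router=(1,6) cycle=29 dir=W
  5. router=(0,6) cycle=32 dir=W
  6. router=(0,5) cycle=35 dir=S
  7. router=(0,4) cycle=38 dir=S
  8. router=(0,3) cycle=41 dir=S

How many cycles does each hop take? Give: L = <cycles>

Δcyc across hop 0→1: 20 − 17 = 3.
Each hop adds L, hence L = 3.

L = 3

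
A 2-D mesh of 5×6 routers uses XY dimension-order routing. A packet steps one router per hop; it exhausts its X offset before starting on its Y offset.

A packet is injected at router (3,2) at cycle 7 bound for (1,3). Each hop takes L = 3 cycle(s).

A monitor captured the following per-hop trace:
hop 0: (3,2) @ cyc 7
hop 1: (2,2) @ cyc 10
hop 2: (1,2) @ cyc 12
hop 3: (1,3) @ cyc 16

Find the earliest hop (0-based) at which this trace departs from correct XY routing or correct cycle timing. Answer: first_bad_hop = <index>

first_bad_hop = 2

  1: Δx=-1 Δy=+0 Δt=3 [ok]
  2: Δx=-1 Δy=+0 Δt=2 [BAD: Δcyc=2≠L]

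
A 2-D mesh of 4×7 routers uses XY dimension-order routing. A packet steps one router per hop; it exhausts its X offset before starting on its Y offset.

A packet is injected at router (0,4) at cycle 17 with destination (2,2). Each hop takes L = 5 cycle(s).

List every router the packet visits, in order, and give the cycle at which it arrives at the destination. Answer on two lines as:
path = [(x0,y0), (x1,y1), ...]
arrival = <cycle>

[0] x=0 y=4 t=17
[1] x=1 y=4 t=22 →E
[2] x=2 y=4 t=27 →E
[3] x=2 y=3 t=32 →S
[4] x=2 y=2 t=37 →S

path = [(0,4), (1,4), (2,4), (2,3), (2,2)]
arrival = 37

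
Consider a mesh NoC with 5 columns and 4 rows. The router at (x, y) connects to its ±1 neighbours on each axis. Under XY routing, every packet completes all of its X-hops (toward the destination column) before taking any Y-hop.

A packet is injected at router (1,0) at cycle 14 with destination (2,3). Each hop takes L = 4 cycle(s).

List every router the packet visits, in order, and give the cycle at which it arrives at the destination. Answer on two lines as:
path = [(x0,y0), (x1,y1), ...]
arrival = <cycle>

[0] x=1 y=0 t=14
[1] x=2 y=0 t=18 →E
[2] x=2 y=1 t=22 →N
[3] x=2 y=2 t=26 →N
[4] x=2 y=3 t=30 →N

path = [(1,0), (2,0), (2,1), (2,2), (2,3)]
arrival = 30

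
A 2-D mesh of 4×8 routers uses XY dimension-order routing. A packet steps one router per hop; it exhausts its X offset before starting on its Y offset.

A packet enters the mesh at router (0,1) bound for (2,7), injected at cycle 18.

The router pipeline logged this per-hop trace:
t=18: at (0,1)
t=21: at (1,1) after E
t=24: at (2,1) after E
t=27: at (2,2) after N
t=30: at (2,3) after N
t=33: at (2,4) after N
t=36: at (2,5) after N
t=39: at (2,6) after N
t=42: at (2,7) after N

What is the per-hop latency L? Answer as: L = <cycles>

L = 3

Δcyc across hop 0→1: 21 − 18 = 3.
That increment is L by definition: L = 3.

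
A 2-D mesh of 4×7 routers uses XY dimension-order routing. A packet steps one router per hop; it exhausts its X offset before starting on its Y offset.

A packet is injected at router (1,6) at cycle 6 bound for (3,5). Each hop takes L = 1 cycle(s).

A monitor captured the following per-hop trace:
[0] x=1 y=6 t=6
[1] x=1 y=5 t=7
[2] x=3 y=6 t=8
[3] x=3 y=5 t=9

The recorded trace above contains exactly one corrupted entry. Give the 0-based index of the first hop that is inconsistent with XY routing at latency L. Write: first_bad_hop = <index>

first_bad_hop = 1

[1] (+0,-1) / 1c ⇒ BAD: Y-move but x=1≠3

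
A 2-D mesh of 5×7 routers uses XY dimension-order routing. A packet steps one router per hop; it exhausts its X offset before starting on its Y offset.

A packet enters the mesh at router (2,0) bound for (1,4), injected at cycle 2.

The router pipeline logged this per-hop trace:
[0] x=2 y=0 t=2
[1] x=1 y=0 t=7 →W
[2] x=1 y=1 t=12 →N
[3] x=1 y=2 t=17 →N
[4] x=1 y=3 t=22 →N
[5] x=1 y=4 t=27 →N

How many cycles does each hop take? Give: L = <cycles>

L = 5

From hop 0 (2) to hop 1 (7): +5 cycles.
That increment is L by definition: L = 5.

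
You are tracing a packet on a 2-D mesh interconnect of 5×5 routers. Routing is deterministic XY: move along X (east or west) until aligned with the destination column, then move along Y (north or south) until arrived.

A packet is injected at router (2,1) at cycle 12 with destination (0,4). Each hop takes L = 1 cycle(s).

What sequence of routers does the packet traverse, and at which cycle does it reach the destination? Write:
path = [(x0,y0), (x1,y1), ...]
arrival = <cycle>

path = [(2,1), (1,1), (0,1), (0,2), (0,3), (0,4)]
arrival = 17

  0. router=(2,1) cycle=12 (inject)
  1. router=(1,1) cycle=13 dir=W
  2. router=(0,1) cycle=14 dir=W
  3. router=(0,2) cycle=15 dir=N
  4. router=(0,3) cycle=16 dir=N
  5. router=(0,4) cycle=17 dir=N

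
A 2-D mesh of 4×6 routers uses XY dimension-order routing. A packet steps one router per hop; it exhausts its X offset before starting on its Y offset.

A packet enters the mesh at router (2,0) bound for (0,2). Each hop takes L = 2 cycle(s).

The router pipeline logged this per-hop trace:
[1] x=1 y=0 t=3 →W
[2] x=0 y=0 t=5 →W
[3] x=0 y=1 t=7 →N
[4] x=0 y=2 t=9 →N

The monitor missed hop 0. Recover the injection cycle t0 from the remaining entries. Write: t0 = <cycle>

The first recorded entry is hop 1 at cycle 3.
So t0 = 3 − 1·2 = 1.

t0 = 1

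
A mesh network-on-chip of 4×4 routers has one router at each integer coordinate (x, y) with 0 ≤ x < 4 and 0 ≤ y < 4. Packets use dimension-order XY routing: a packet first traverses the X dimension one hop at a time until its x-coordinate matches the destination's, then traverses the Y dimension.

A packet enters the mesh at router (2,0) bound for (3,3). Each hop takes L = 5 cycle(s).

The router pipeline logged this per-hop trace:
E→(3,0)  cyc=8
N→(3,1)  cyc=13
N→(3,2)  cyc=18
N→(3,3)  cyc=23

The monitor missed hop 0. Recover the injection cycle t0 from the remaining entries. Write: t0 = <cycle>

cyc[1] = 8 and cyc[k] = t0 + k·L for every k.
Subtract one hop: t0 = 8 − 5 = 3.

t0 = 3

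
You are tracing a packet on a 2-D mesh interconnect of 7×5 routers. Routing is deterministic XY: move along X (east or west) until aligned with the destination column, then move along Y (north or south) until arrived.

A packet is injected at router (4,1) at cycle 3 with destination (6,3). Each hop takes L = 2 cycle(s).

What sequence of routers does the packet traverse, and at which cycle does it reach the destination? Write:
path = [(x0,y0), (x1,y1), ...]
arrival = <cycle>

t=3: at (4,1)
t=5: at (5,1) after E
t=7: at (6,1) after E
t=9: at (6,2) after N
t=11: at (6,3) after N

path = [(4,1), (5,1), (6,1), (6,2), (6,3)]
arrival = 11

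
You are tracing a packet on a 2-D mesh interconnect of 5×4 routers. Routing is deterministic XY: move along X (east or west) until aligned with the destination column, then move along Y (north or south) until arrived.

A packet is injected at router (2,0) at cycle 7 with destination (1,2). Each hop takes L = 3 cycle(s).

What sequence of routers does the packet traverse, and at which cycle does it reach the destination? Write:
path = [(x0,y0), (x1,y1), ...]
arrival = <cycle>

path = [(2,0), (1,0), (1,1), (1,2)]
arrival = 16

src (2,0)  cyc=7
W→(1,0)  cyc=10
N→(1,1)  cyc=13
N→(1,2)  cyc=16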